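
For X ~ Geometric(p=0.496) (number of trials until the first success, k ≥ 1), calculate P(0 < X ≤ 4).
0.935476

We have X ~ Geometric(p=0.496) (number of trials until the first success, k ≥ 1).

To find P(0 < X ≤ 4), we use:
P(0 < X ≤ 4) = P(X ≤ 4) - P(X ≤ 0)
                 = F(4) - F(0)
                 = 0.935476 - 0.000000
                 = 0.935476

So there's approximately a 93.5% chance that X falls in this range.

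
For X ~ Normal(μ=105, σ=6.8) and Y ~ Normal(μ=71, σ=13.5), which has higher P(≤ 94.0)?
Y has higher probability (P(Y ≤ 94.0) = 0.9558 > P(X ≤ 94.0) = 0.0529)

Compute P(≤ 94.0) for each distribution:

X ~ Normal(μ=105, σ=6.8):
P(X ≤ 94.0) = 0.0529

Y ~ Normal(μ=71, σ=13.5):
P(Y ≤ 94.0) = 0.9558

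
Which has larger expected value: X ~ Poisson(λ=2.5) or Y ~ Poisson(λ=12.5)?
Y has larger mean (12.5000 > 2.5000)

Compute the expected value for each distribution:

X ~ Poisson(λ=2.5):
E[X] = 2.5000

Y ~ Poisson(λ=12.5):
E[Y] = 12.5000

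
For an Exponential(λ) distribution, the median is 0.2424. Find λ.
λ = 2.8595

For X ~ Exponential(λ), the CDF is F(x) = 1 - e^(-λx).
The median m satisfies F(m) = 0.5:
1 - e^(-λm) = 0.5
e^(-λm) = 0.5
λm = ln(2)
m = ln(2) / λ

Given m = 0.2424:
λ = ln(2) / 0.2424 = 0.693147 / 0.2424 = 2.8595

Verification: ln(2) / 2.8595 = 0.2424 ✓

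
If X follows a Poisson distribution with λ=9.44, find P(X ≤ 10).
0.652726

We have X ~ Poisson(λ=9.44).

The CDF gives us P(X ≤ k).

Using the CDF:
P(X ≤ 10) = 0.652726

This means there's approximately a 65.3% chance that X is at most 10.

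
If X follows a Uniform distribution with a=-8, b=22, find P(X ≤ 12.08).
0.669333

We have X ~ Uniform(a=-8, b=22).

The CDF gives us P(X ≤ k).

Using the CDF:
P(X ≤ 12.08) = 0.669333

This means there's approximately a 66.9% chance that X is at most 12.08.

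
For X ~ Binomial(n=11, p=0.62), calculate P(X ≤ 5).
0.204272

We have X ~ Binomial(n=11, p=0.62).

The CDF gives us P(X ≤ k).

Using the CDF:
P(X ≤ 5) = 0.204272

This means there's approximately a 20.4% chance that X is at most 5.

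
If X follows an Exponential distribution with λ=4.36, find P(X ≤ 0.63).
0.935867

We have X ~ Exponential(λ=4.36).

The CDF gives us P(X ≤ k).

Using the CDF:
P(X ≤ 0.63) = 0.935867

This means there's approximately a 93.6% chance that X is at most 0.63.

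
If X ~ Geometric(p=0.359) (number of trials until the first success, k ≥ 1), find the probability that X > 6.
0.069366

We have X ~ Geometric(p=0.359) (number of trials until the first success, k ≥ 1).

P(X > 6) = 1 - P(X ≤ 6)
                = 1 - F(6)
                = 1 - 0.930634
                = 0.069366

So there's approximately a 6.9% chance that X exceeds 6.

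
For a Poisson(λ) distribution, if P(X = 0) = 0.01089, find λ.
λ = 4.5199

For a Poisson(λ) distribution, the PMF at 0 is:
P(X = 0) = λ^0 e^(-λ) / 0! = e^(-λ)

Given P(X = 0) = 0.01089:
e^(-λ) = 0.01089
-λ = ln(0.01089)
λ = -ln(0.01089) = 4.5199

Verification: e^(-4.5199) = 0.01089 ✓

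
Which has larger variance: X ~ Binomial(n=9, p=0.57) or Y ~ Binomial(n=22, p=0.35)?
Y has larger variance (5.0050 > 2.2059)

Compute the variance for each distribution:

X ~ Binomial(n=9, p=0.57):
Var(X) = 2.2059

Y ~ Binomial(n=22, p=0.35):
Var(Y) = 5.0050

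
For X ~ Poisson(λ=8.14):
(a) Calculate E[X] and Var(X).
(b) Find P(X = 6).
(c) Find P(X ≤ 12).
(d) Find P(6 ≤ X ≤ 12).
(a) E[X] = 8.1400, Var(X) = 8.1400
(b) P(X = 6) = 0.117830
(c) P(X ≤ 12) = 0.929228
(d) P(6 ≤ X ≤ 12) = 0.750482

We have X ~ Poisson(λ=8.14).

(a) Moments:
E[X] = 8.1400
Var(X) = 8.1400
σ = √Var(X) = 2.8531

(b) Point probability using PMF:
P(X = 6) = 0.117830

(c) Cumulative probability using CDF:
P(X ≤ 12) = F(12) = 0.929228

(d) Range probability:
P(6 ≤ X ≤ 12) = P(X ≤ 12) - P(X ≤ 5)
                   = F(12) - F(5)
                   = 0.929228 - 0.178745
                   = 0.750482

This means approximately 75.0% of outcomes fall in the interval [6, 12].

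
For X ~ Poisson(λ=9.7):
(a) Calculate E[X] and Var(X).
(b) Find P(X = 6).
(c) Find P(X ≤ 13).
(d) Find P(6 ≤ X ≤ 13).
(a) E[X] = 9.7000, Var(X) = 9.7000
(b) P(X = 6) = 0.070899
(c) P(X ≤ 13) = 0.885341
(d) P(6 ≤ X ≤ 13) = 0.806019

We have X ~ Poisson(λ=9.7).

(a) Moments:
E[X] = 9.7000
Var(X) = 9.7000
σ = √Var(X) = 3.1145

(b) Point probability using PMF:
P(X = 6) = 0.070899

(c) Cumulative probability using CDF:
P(X ≤ 13) = F(13) = 0.885341

(d) Range probability:
P(6 ≤ X ≤ 13) = P(X ≤ 13) - P(X ≤ 5)
                   = F(13) - F(5)
                   = 0.885341 - 0.079322
                   = 0.806019

This means approximately 80.6% of outcomes fall in the interval [6, 13].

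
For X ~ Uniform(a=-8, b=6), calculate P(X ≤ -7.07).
0.066429

We have X ~ Uniform(a=-8, b=6).

The CDF gives us P(X ≤ k).

Using the CDF:
P(X ≤ -7.07) = 0.066429

This means there's approximately a 6.6% chance that X is at most -7.07.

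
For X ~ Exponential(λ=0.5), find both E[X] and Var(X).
E[X] = 2.0000, Var(X) = 4.0000

We have X ~ Exponential(λ=0.5).

For an Exponential distribution with λ=0.5:

Expected value:
E[X] = 2.0000

Variance:
Var(X) = 4.0000

Standard deviation:
σ = √Var(X) = 2.0000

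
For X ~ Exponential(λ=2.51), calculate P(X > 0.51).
0.278009

We have X ~ Exponential(λ=2.51).

P(X > 0.51) = 1 - P(X ≤ 0.51)
                = 1 - F(0.51)
                = 1 - 0.721991
                = 0.278009

So there's approximately a 27.8% chance that X exceeds 0.51.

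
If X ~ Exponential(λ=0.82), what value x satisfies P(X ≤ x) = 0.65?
1.2803

We have X ~ Exponential(λ=0.82).

We want to find x such that P(X ≤ x) = 0.65.

This is the 65th percentile, which means 65% of values fall below this point.

Using the inverse CDF (quantile function):
x = F⁻¹(0.65) = 1.2803

Verification: P(X ≤ 1.2803) = 0.65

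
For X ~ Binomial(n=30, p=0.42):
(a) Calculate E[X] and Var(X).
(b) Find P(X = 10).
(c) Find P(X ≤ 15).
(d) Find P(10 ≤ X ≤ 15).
(a) E[X] = 12.6000, Var(X) = 7.3080
(b) P(X = 10) = 0.095241
(c) P(X ≤ 15) = 0.858097
(d) P(10 ≤ X ≤ 15) = 0.733230

We have X ~ Binomial(n=30, p=0.42).

(a) Moments:
E[X] = 12.6000
Var(X) = 7.3080
σ = √Var(X) = 2.7033

(b) Point probability using PMF:
P(X = 10) = 0.095241

(c) Cumulative probability using CDF:
P(X ≤ 15) = F(15) = 0.858097

(d) Range probability:
P(10 ≤ X ≤ 15) = P(X ≤ 15) - P(X ≤ 9)
                   = F(15) - F(9)
                   = 0.858097 - 0.124867
                   = 0.733230

This means approximately 73.3% of outcomes fall in the interval [10, 15].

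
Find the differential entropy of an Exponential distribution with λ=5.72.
-0.7440 nats

We have X ~ Exponential(λ=5.72).

The differential entropy measures the uncertainty or information content of the distribution.

For an Exponential distribution with λ=5.72:
h(X) = -0.7440 nats

(In bits, this would be -1.0733 bits.)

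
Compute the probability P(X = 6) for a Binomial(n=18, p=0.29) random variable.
0.181201

We have X ~ Binomial(n=18, p=0.29).

For a Binomial distribution, the PMF gives us the probability of each outcome.

Using the PMF formula:
P(X = 6) = 0.181201

Rounded to 4 decimal places: 0.1812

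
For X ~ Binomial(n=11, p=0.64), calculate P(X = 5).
0.107983

We have X ~ Binomial(n=11, p=0.64).

For a Binomial distribution, the PMF gives us the probability of each outcome.

Using the PMF formula:
P(X = 5) = 0.107983

Rounded to 4 decimal places: 0.1080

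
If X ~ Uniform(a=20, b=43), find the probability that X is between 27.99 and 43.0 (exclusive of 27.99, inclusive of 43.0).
0.652609

We have X ~ Uniform(a=20, b=43).

To find P(27.99 < X ≤ 43.0), we use:
P(27.99 < X ≤ 43.0) = P(X ≤ 43.0) - P(X ≤ 27.99)
                 = F(43.0) - F(27.99)
                 = 1.000000 - 0.347391
                 = 0.652609

So there's approximately a 65.3% chance that X falls in this range.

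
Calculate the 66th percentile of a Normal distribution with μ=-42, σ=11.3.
-37.3392

We have X ~ Normal(μ=-42, σ=11.3).

We want to find x such that P(X ≤ x) = 0.66.

This is the 66th percentile, which means 66% of values fall below this point.

Using the inverse CDF (quantile function):
x = F⁻¹(0.66) = -37.3392

Verification: P(X ≤ -37.3392) = 0.66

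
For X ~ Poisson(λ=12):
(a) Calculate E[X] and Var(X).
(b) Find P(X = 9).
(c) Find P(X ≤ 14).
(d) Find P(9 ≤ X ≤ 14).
(a) E[X] = 12.0000, Var(X) = 12.0000
(b) P(X = 9) = 0.087364
(c) P(X ≤ 14) = 0.772025
(d) P(9 ≤ X ≤ 14) = 0.616997

We have X ~ Poisson(λ=12).

(a) Moments:
E[X] = 12.0000
Var(X) = 12.0000
σ = √Var(X) = 3.4641

(b) Point probability using PMF:
P(X = 9) = 0.087364

(c) Cumulative probability using CDF:
P(X ≤ 14) = F(14) = 0.772025

(d) Range probability:
P(9 ≤ X ≤ 14) = P(X ≤ 14) - P(X ≤ 8)
                   = F(14) - F(8)
                   = 0.772025 - 0.155028
                   = 0.616997

This means approximately 61.7% of outcomes fall in the interval [9, 14].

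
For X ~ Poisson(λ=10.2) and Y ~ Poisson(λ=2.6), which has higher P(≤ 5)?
Y has higher probability (P(Y ≤ 5) = 0.9510 > P(X ≤ 5) = 0.0599)

Compute P(≤ 5) for each distribution:

X ~ Poisson(λ=10.2):
P(X ≤ 5) = 0.0599

Y ~ Poisson(λ=2.6):
P(Y ≤ 5) = 0.9510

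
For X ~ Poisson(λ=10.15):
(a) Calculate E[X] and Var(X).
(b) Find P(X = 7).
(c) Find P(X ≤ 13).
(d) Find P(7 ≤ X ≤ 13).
(a) E[X] = 10.1500, Var(X) = 10.1500
(b) P(X = 7) = 0.086048
(c) P(X ≤ 13) = 0.853284
(d) P(7 ≤ X ≤ 13) = 0.732321

We have X ~ Poisson(λ=10.15).

(a) Moments:
E[X] = 10.1500
Var(X) = 10.1500
σ = √Var(X) = 3.1859

(b) Point probability using PMF:
P(X = 7) = 0.086048

(c) Cumulative probability using CDF:
P(X ≤ 13) = F(13) = 0.853284

(d) Range probability:
P(7 ≤ X ≤ 13) = P(X ≤ 13) - P(X ≤ 6)
                   = F(13) - F(6)
                   = 0.853284 - 0.120963
                   = 0.732321

This means approximately 73.2% of outcomes fall in the interval [7, 13].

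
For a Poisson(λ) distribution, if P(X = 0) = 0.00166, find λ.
λ = 6.4009

For a Poisson(λ) distribution, the PMF at 0 is:
P(X = 0) = λ^0 e^(-λ) / 0! = e^(-λ)

Given P(X = 0) = 0.00166:
e^(-λ) = 0.00166
-λ = ln(0.00166)
λ = -ln(0.00166) = 6.4009

Verification: e^(-6.4009) = 0.00166 ✓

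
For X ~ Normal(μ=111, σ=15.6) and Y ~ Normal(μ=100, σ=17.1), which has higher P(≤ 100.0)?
Y has higher probability (P(Y ≤ 100.0) = 0.5000 > P(X ≤ 100.0) = 0.2404)

Compute P(≤ 100.0) for each distribution:

X ~ Normal(μ=111, σ=15.6):
P(X ≤ 100.0) = 0.2404

Y ~ Normal(μ=100, σ=17.1):
P(Y ≤ 100.0) = 0.5000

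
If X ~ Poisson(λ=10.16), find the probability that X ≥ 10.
0.561921

We have X ~ Poisson(λ=10.16).

For discrete distributions, P(X ≥ 10) = 1 - P(X ≤ 9).

P(X ≤ 9) = 0.438079
P(X ≥ 10) = 1 - 0.438079 = 0.561921

So there's approximately a 56.2% chance that X is at least 10.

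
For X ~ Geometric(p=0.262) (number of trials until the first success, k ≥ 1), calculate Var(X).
10.7511

We have X ~ Geometric(p=0.262) (number of trials until the first success, k ≥ 1).

For a Geometric distribution with p=0.262 (number of trials until the first success, k ≥ 1):
Var(X) = 10.7511

The variance measures the spread of the distribution around the mean.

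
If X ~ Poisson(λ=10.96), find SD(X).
3.3106

We have X ~ Poisson(λ=10.96).

For a Poisson distribution with λ=10.96:
σ = √Var(X) = 3.3106

The standard deviation is the square root of the variance.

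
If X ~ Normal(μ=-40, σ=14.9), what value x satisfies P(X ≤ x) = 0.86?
-23.9032

We have X ~ Normal(μ=-40, σ=14.9).

We want to find x such that P(X ≤ x) = 0.86.

This is the 86th percentile, which means 86% of values fall below this point.

Using the inverse CDF (quantile function):
x = F⁻¹(0.86) = -23.9032

Verification: P(X ≤ -23.9032) = 0.86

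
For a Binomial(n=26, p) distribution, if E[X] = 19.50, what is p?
p = 0.75

For a Binomial(n, p) distribution:
E[X] = n × p

Given n = 26 and E[X] = 19.50:
19.50 = 26 × p
p = 19.50 / 26 = 0.75

Verification: Binomial(26, 0.75) has E[X] = 19.50 ✓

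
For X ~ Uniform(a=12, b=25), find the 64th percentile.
20.3200

We have X ~ Uniform(a=12, b=25).

We want to find x such that P(X ≤ x) = 0.64.

This is the 64th percentile, which means 64% of values fall below this point.

Using the inverse CDF (quantile function):
x = F⁻¹(0.64) = 20.3200

Verification: P(X ≤ 20.3200) = 0.64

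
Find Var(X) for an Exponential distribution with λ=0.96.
1.0851

We have X ~ Exponential(λ=0.96).

For an Exponential distribution with λ=0.96:
Var(X) = 1.0851

The variance measures the spread of the distribution around the mean.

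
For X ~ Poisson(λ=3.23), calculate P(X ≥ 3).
0.626322

We have X ~ Poisson(λ=3.23).

For discrete distributions, P(X ≥ 3) = 1 - P(X ≤ 2).

P(X ≤ 2) = 0.373678
P(X ≥ 3) = 1 - 0.373678 = 0.626322

So there's approximately a 62.6% chance that X is at least 3.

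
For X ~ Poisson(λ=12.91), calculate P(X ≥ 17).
0.158105

We have X ~ Poisson(λ=12.91).

For discrete distributions, P(X ≥ 17) = 1 - P(X ≤ 16).

P(X ≤ 16) = 0.841895
P(X ≥ 17) = 1 - 0.841895 = 0.158105

So there's approximately a 15.8% chance that X is at least 17.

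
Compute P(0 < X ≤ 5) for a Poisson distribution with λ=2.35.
0.871887

We have X ~ Poisson(λ=2.35).

To find P(0 < X ≤ 5), we use:
P(0 < X ≤ 5) = P(X ≤ 5) - P(X ≤ 0)
                 = F(5) - F(0)
                 = 0.967256 - 0.095369
                 = 0.871887

So there's approximately a 87.2% chance that X falls in this range.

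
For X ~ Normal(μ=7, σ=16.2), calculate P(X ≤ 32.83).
0.944582

We have X ~ Normal(μ=7, σ=16.2).

The CDF gives us P(X ≤ k).

Using the CDF:
P(X ≤ 32.83) = 0.944582

This means there's approximately a 94.5% chance that X is at most 32.83.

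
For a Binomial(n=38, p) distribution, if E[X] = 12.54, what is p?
p = 0.33

For a Binomial(n, p) distribution:
E[X] = n × p

Given n = 38 and E[X] = 12.54:
12.54 = 38 × p
p = 12.54 / 38 = 0.33

Verification: Binomial(38, 0.33) has E[X] = 12.54 ✓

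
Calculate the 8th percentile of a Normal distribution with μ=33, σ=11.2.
17.2632

We have X ~ Normal(μ=33, σ=11.2).

We want to find x such that P(X ≤ x) = 0.08.

This is the 8th percentile, which means 8% of values fall below this point.

Using the inverse CDF (quantile function):
x = F⁻¹(0.08) = 17.2632

Verification: P(X ≤ 17.2632) = 0.08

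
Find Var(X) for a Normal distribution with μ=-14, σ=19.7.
388.0900

We have X ~ Normal(μ=-14, σ=19.7).

For a Normal distribution with μ=-14, σ=19.7:
Var(X) = 388.0900

The variance measures the spread of the distribution around the mean.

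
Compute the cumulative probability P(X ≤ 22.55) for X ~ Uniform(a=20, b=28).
0.318750

We have X ~ Uniform(a=20, b=28).

The CDF gives us P(X ≤ k).

Using the CDF:
P(X ≤ 22.55) = 0.318750

This means there's approximately a 31.9% chance that X is at most 22.55.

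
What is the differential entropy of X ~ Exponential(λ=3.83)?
-0.3429 nats

We have X ~ Exponential(λ=3.83).

The differential entropy measures the uncertainty or information content of the distribution.

For an Exponential distribution with λ=3.83:
h(X) = -0.3429 nats

(In bits, this would be -0.4946 bits.)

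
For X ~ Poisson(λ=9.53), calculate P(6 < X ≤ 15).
0.803055

We have X ~ Poisson(λ=9.53).

To find P(6 < X ≤ 15), we use:
P(6 < X ≤ 15) = P(X ≤ 15) - P(X ≤ 6)
                 = F(15) - F(6)
                 = 0.965724 - 0.162669
                 = 0.803055

So there's approximately a 80.3% chance that X falls in this range.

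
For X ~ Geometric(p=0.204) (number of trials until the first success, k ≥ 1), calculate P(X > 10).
0.102125

We have X ~ Geometric(p=0.204) (number of trials until the first success, k ≥ 1).

P(X > 10) = 1 - P(X ≤ 10)
                = 1 - F(10)
                = 1 - 0.897875
                = 0.102125

So there's approximately a 10.2% chance that X exceeds 10.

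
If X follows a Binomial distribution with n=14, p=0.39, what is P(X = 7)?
0.148016

We have X ~ Binomial(n=14, p=0.39).

For a Binomial distribution, the PMF gives us the probability of each outcome.

Using the PMF formula:
P(X = 7) = 0.148016

Rounded to 4 decimal places: 0.1480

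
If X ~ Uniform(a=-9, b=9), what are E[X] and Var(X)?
E[X] = 0.0000, Var(X) = 27.0000

We have X ~ Uniform(a=-9, b=9).

For a Uniform distribution with a=-9, b=9:

Expected value:
E[X] = 0.0000

Variance:
Var(X) = 27.0000

Standard deviation:
σ = √Var(X) = 5.1962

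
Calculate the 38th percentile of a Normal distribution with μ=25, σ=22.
18.2794

We have X ~ Normal(μ=25, σ=22).

We want to find x such that P(X ≤ x) = 0.38.

This is the 38th percentile, which means 38% of values fall below this point.

Using the inverse CDF (quantile function):
x = F⁻¹(0.38) = 18.2794

Verification: P(X ≤ 18.2794) = 0.38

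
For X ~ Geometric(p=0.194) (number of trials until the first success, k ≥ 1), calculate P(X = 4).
0.101580

We have X ~ Geometric(p=0.194) (number of trials until the first success, k ≥ 1).

For a Geometric distribution, the PMF gives us the probability of each outcome.

Using the PMF formula:
P(X = 4) = 0.101580

Rounded to 4 decimal places: 0.1016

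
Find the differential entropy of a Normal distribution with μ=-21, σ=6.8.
3.3359 nats

We have X ~ Normal(μ=-21, σ=6.8).

The differential entropy measures the uncertainty or information content of the distribution.

For a Normal distribution with μ=-21, σ=6.8:
h(X) = 3.3359 nats

(In bits, this would be 4.8126 bits.)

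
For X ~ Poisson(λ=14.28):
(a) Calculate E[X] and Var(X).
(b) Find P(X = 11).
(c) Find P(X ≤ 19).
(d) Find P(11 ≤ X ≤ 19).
(a) E[X] = 14.2800, Var(X) = 14.2800
(b) P(X = 11) = 0.079274
(c) P(X ≤ 19) = 0.911480
(d) P(11 ≤ X ≤ 19) = 0.753624

We have X ~ Poisson(λ=14.28).

(a) Moments:
E[X] = 14.2800
Var(X) = 14.2800
σ = √Var(X) = 3.7789

(b) Point probability using PMF:
P(X = 11) = 0.079274

(c) Cumulative probability using CDF:
P(X ≤ 19) = F(19) = 0.911480

(d) Range probability:
P(11 ≤ X ≤ 19) = P(X ≤ 19) - P(X ≤ 10)
                   = F(19) - F(10)
                   = 0.911480 - 0.157857
                   = 0.753624

This means approximately 75.4% of outcomes fall in the interval [11, 19].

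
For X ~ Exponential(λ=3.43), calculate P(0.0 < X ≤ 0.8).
0.935687

We have X ~ Exponential(λ=3.43).

To find P(0.0 < X ≤ 0.8), we use:
P(0.0 < X ≤ 0.8) = P(X ≤ 0.8) - P(X ≤ 0.0)
                 = F(0.8) - F(0.0)
                 = 0.935687 - 0.000000
                 = 0.935687

So there's approximately a 93.6% chance that X falls in this range.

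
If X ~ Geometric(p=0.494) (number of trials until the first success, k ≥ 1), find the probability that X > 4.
0.065554

We have X ~ Geometric(p=0.494) (number of trials until the first success, k ≥ 1).

P(X > 4) = 1 - P(X ≤ 4)
                = 1 - F(4)
                = 1 - 0.934446
                = 0.065554

So there's approximately a 6.6% chance that X exceeds 4.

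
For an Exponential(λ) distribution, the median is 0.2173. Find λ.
λ = 3.1898

For X ~ Exponential(λ), the CDF is F(x) = 1 - e^(-λx).
The median m satisfies F(m) = 0.5:
1 - e^(-λm) = 0.5
e^(-λm) = 0.5
λm = ln(2)
m = ln(2) / λ

Given m = 0.2173:
λ = ln(2) / 0.2173 = 0.693147 / 0.2173 = 3.1898

Verification: ln(2) / 3.1898 = 0.2173 ✓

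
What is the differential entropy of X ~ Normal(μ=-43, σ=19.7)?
4.3996 nats

We have X ~ Normal(μ=-43, σ=19.7).

The differential entropy measures the uncertainty or information content of the distribution.

For a Normal distribution with μ=-43, σ=19.7:
h(X) = 4.3996 nats

(In bits, this would be 6.3472 bits.)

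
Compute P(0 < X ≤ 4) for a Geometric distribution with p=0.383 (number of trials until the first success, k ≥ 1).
0.855076

We have X ~ Geometric(p=0.383) (number of trials until the first success, k ≥ 1).

To find P(0 < X ≤ 4), we use:
P(0 < X ≤ 4) = P(X ≤ 4) - P(X ≤ 0)
                 = F(4) - F(0)
                 = 0.855076 - 0.000000
                 = 0.855076

So there's approximately a 85.5% chance that X falls in this range.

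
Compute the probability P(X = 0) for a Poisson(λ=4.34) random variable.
0.013037

We have X ~ Poisson(λ=4.34).

For a Poisson distribution, the PMF gives us the probability of each outcome.

Using the PMF formula:
P(X = 0) = 0.013037

Rounded to 4 decimal places: 0.0130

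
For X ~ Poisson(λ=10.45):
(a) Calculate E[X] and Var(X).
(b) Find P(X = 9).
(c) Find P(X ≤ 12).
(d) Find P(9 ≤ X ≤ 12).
(a) E[X] = 10.4500, Var(X) = 10.4500
(b) P(X = 9) = 0.118551
(c) P(X ≤ 12) = 0.747107
(d) P(9 ≤ X ≤ 12) = 0.462619

We have X ~ Poisson(λ=10.45).

(a) Moments:
E[X] = 10.4500
Var(X) = 10.4500
σ = √Var(X) = 3.2326

(b) Point probability using PMF:
P(X = 9) = 0.118551

(c) Cumulative probability using CDF:
P(X ≤ 12) = F(12) = 0.747107

(d) Range probability:
P(9 ≤ X ≤ 12) = P(X ≤ 12) - P(X ≤ 8)
                   = F(12) - F(8)
                   = 0.747107 - 0.284488
                   = 0.462619

This means approximately 46.3% of outcomes fall in the interval [9, 12].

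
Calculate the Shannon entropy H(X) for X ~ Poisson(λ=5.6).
2.2635 nats

We have X ~ Poisson(λ=5.6).

The Shannon entropy measures the uncertainty or information content of the distribution.

For a Poisson distribution with λ=5.6:
H(X) = 2.2635 nats

(In bits, this would be 3.2655 bits.)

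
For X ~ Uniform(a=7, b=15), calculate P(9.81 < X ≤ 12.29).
0.310000

We have X ~ Uniform(a=7, b=15).

To find P(9.81 < X ≤ 12.29), we use:
P(9.81 < X ≤ 12.29) = P(X ≤ 12.29) - P(X ≤ 9.81)
                 = F(12.29) - F(9.81)
                 = 0.661250 - 0.351250
                 = 0.310000

So there's approximately a 31.0% chance that X falls in this range.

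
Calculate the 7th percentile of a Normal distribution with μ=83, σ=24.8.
46.4004

We have X ~ Normal(μ=83, σ=24.8).

We want to find x such that P(X ≤ x) = 0.07.

This is the 7th percentile, which means 7% of values fall below this point.

Using the inverse CDF (quantile function):
x = F⁻¹(0.07) = 46.4004

Verification: P(X ≤ 46.4004) = 0.07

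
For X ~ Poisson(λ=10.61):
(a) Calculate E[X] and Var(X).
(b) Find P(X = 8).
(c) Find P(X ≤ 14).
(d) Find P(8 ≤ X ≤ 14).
(a) E[X] = 10.6100, Var(X) = 10.6100
(b) P(X = 8) = 0.098251
(c) P(X ≤ 14) = 0.880883
(d) P(8 ≤ X ≤ 14) = 0.710675

We have X ~ Poisson(λ=10.61).

(a) Moments:
E[X] = 10.6100
Var(X) = 10.6100
σ = √Var(X) = 3.2573

(b) Point probability using PMF:
P(X = 8) = 0.098251

(c) Cumulative probability using CDF:
P(X ≤ 14) = F(14) = 0.880883

(d) Range probability:
P(8 ≤ X ≤ 14) = P(X ≤ 14) - P(X ≤ 7)
                   = F(14) - F(7)
                   = 0.880883 - 0.170208
                   = 0.710675

This means approximately 71.1% of outcomes fall in the interval [8, 14].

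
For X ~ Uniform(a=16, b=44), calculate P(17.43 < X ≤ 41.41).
0.856429

We have X ~ Uniform(a=16, b=44).

To find P(17.43 < X ≤ 41.41), we use:
P(17.43 < X ≤ 41.41) = P(X ≤ 41.41) - P(X ≤ 17.43)
                 = F(41.41) - F(17.43)
                 = 0.907500 - 0.051071
                 = 0.856429

So there's approximately a 85.6% chance that X falls in this range.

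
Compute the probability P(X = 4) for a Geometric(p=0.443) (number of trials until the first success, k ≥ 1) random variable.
0.076554

We have X ~ Geometric(p=0.443) (number of trials until the first success, k ≥ 1).

For a Geometric distribution, the PMF gives us the probability of each outcome.

Using the PMF formula:
P(X = 4) = 0.076554

Rounded to 4 decimal places: 0.0766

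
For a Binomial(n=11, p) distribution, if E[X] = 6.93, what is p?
p = 0.63

For a Binomial(n, p) distribution:
E[X] = n × p

Given n = 11 and E[X] = 6.93:
6.93 = 11 × p
p = 6.93 / 11 = 0.63

Verification: Binomial(11, 0.63) has E[X] = 6.93 ✓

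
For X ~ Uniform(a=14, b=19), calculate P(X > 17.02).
0.396000

We have X ~ Uniform(a=14, b=19).

P(X > 17.02) = 1 - P(X ≤ 17.02)
                = 1 - F(17.02)
                = 1 - 0.604000
                = 0.396000

So there's approximately a 39.6% chance that X exceeds 17.02.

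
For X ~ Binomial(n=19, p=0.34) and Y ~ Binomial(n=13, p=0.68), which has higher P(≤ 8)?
X has higher probability (P(X ≤ 8) = 0.8388 > P(Y ≤ 8) = 0.4067)

Compute P(≤ 8) for each distribution:

X ~ Binomial(n=19, p=0.34):
P(X ≤ 8) = 0.8388

Y ~ Binomial(n=13, p=0.68):
P(Y ≤ 8) = 0.4067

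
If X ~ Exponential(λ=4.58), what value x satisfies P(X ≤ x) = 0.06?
0.0135

We have X ~ Exponential(λ=4.58).

We want to find x such that P(X ≤ x) = 0.06.

This is the 6th percentile, which means 6% of values fall below this point.

Using the inverse CDF (quantile function):
x = F⁻¹(0.06) = 0.0135

Verification: P(X ≤ 0.0135) = 0.06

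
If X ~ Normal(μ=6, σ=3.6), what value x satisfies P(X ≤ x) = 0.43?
5.3651

We have X ~ Normal(μ=6, σ=3.6).

We want to find x such that P(X ≤ x) = 0.43.

This is the 43rd percentile, which means 43% of values fall below this point.

Using the inverse CDF (quantile function):
x = F⁻¹(0.43) = 5.3651

Verification: P(X ≤ 5.3651) = 0.43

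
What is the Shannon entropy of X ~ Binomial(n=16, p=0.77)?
1.9279 nats

We have X ~ Binomial(n=16, p=0.77).

The Shannon entropy measures the uncertainty or information content of the distribution.

For a Binomial distribution with n=16, p=0.77:
H(X) = 1.9279 nats

(In bits, this would be 2.7814 bits.)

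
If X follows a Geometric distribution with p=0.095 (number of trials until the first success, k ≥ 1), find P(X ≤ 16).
0.797522

We have X ~ Geometric(p=0.095) (number of trials until the first success, k ≥ 1).

The CDF gives us P(X ≤ k).

Using the CDF:
P(X ≤ 16) = 0.797522

This means there's approximately a 79.8% chance that X is at most 16.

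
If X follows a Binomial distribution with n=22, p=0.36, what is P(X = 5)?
0.080740

We have X ~ Binomial(n=22, p=0.36).

For a Binomial distribution, the PMF gives us the probability of each outcome.

Using the PMF formula:
P(X = 5) = 0.080740

Rounded to 4 decimal places: 0.0807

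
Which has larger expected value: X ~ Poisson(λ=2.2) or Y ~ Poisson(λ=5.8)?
Y has larger mean (5.8000 > 2.2000)

Compute the expected value for each distribution:

X ~ Poisson(λ=2.2):
E[X] = 2.2000

Y ~ Poisson(λ=5.8):
E[Y] = 5.8000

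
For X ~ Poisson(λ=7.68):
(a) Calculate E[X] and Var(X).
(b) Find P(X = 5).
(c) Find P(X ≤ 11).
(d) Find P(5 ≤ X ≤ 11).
(a) E[X] = 7.6800, Var(X) = 7.6800
(b) P(X = 5) = 0.102859
(c) P(X ≤ 11) = 0.909782
(d) P(5 ≤ X ≤ 11) = 0.790304

We have X ~ Poisson(λ=7.68).

(a) Moments:
E[X] = 7.6800
Var(X) = 7.6800
σ = √Var(X) = 2.7713

(b) Point probability using PMF:
P(X = 5) = 0.102859

(c) Cumulative probability using CDF:
P(X ≤ 11) = F(11) = 0.909782

(d) Range probability:
P(5 ≤ X ≤ 11) = P(X ≤ 11) - P(X ≤ 4)
                   = F(11) - F(4)
                   = 0.909782 - 0.119478
                   = 0.790304

This means approximately 79.0% of outcomes fall in the interval [5, 11].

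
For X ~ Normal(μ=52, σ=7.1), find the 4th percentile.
39.5701

We have X ~ Normal(μ=52, σ=7.1).

We want to find x such that P(X ≤ x) = 0.04.

This is the 4th percentile, which means 4% of values fall below this point.

Using the inverse CDF (quantile function):
x = F⁻¹(0.04) = 39.5701

Verification: P(X ≤ 39.5701) = 0.04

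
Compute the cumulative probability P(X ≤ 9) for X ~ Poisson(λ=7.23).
0.806428

We have X ~ Poisson(λ=7.23).

The CDF gives us P(X ≤ k).

Using the CDF:
P(X ≤ 9) = 0.806428

This means there's approximately a 80.6% chance that X is at most 9.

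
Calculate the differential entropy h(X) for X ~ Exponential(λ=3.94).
-0.3712 nats

We have X ~ Exponential(λ=3.94).

The differential entropy measures the uncertainty or information content of the distribution.

For an Exponential distribution with λ=3.94:
h(X) = -0.3712 nats

(In bits, this would be -0.5355 bits.)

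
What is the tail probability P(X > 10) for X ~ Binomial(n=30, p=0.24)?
0.083262

We have X ~ Binomial(n=30, p=0.24).

P(X > 10) = 1 - P(X ≤ 10)
                = 1 - F(10)
                = 1 - 0.916738
                = 0.083262

So there's approximately a 8.3% chance that X exceeds 10.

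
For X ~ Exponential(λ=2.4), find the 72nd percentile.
0.5304

We have X ~ Exponential(λ=2.4).

We want to find x such that P(X ≤ x) = 0.72.

This is the 72nd percentile, which means 72% of values fall below this point.

Using the inverse CDF (quantile function):
x = F⁻¹(0.72) = 0.5304

Verification: P(X ≤ 0.5304) = 0.72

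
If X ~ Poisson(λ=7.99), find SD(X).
2.8267

We have X ~ Poisson(λ=7.99).

For a Poisson distribution with λ=7.99:
σ = √Var(X) = 2.8267

The standard deviation is the square root of the variance.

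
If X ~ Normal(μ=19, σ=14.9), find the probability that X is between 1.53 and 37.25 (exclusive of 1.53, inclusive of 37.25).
0.769179

We have X ~ Normal(μ=19, σ=14.9).

To find P(1.53 < X ≤ 37.25), we use:
P(1.53 < X ≤ 37.25) = P(X ≤ 37.25) - P(X ≤ 1.53)
                 = F(37.25) - F(1.53)
                 = 0.889681 - 0.120502
                 = 0.769179

So there's approximately a 76.9% chance that X falls in this range.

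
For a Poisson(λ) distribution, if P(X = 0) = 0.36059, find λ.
λ = 1.0200

For a Poisson(λ) distribution, the PMF at 0 is:
P(X = 0) = λ^0 e^(-λ) / 0! = e^(-λ)

Given P(X = 0) = 0.36059:
e^(-λ) = 0.36059
-λ = ln(0.36059)
λ = -ln(0.36059) = 1.0200

Verification: e^(-1.0200) = 0.36059 ✓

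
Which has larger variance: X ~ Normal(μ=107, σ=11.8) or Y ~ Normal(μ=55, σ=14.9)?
Y has larger variance (222.0100 > 139.2400)

Compute the variance for each distribution:

X ~ Normal(μ=107, σ=11.8):
Var(X) = 139.2400

Y ~ Normal(μ=55, σ=14.9):
Var(Y) = 222.0100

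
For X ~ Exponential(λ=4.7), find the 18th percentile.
0.0422

We have X ~ Exponential(λ=4.7).

We want to find x such that P(X ≤ x) = 0.18.

This is the 18th percentile, which means 18% of values fall below this point.

Using the inverse CDF (quantile function):
x = F⁻¹(0.18) = 0.0422

Verification: P(X ≤ 0.0422) = 0.18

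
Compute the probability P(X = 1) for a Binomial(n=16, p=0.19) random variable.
0.128869

We have X ~ Binomial(n=16, p=0.19).

For a Binomial distribution, the PMF gives us the probability of each outcome.

Using the PMF formula:
P(X = 1) = 0.128869

Rounded to 4 decimal places: 0.1289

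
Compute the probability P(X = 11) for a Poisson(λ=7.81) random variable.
0.067014

We have X ~ Poisson(λ=7.81).

For a Poisson distribution, the PMF gives us the probability of each outcome.

Using the PMF formula:
P(X = 11) = 0.067014

Rounded to 4 decimal places: 0.0670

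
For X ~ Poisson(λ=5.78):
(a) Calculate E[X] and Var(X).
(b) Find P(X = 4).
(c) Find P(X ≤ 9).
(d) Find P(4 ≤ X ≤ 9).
(a) E[X] = 5.7800, Var(X) = 5.7800
(b) P(X = 4) = 0.143641
(c) P(X ≤ 9) = 0.930389
(d) P(4 ≤ X ≤ 9) = 0.758447

We have X ~ Poisson(λ=5.78).

(a) Moments:
E[X] = 5.7800
Var(X) = 5.7800
σ = √Var(X) = 2.4042

(b) Point probability using PMF:
P(X = 4) = 0.143641

(c) Cumulative probability using CDF:
P(X ≤ 9) = F(9) = 0.930389

(d) Range probability:
P(4 ≤ X ≤ 9) = P(X ≤ 9) - P(X ≤ 3)
                   = F(9) - F(3)
                   = 0.930389 - 0.171941
                   = 0.758447

This means approximately 75.8% of outcomes fall in the interval [4, 9].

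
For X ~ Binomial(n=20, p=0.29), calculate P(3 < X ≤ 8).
0.779587

We have X ~ Binomial(n=20, p=0.29).

To find P(3 < X ≤ 8), we use:
P(3 < X ≤ 8) = P(X ≤ 8) - P(X ≤ 3)
                 = F(8) - F(3)
                 = 0.905210 - 0.125622
                 = 0.779587

So there's approximately a 78.0% chance that X falls in this range.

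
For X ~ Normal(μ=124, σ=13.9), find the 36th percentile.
119.0174

We have X ~ Normal(μ=124, σ=13.9).

We want to find x such that P(X ≤ x) = 0.36.

This is the 36th percentile, which means 36% of values fall below this point.

Using the inverse CDF (quantile function):
x = F⁻¹(0.36) = 119.0174

Verification: P(X ≤ 119.0174) = 0.36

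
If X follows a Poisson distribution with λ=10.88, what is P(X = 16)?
0.034699

We have X ~ Poisson(λ=10.88).

For a Poisson distribution, the PMF gives us the probability of each outcome.

Using the PMF formula:
P(X = 16) = 0.034699

Rounded to 4 decimal places: 0.0347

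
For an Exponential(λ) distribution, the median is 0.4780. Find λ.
λ = 1.4501

For X ~ Exponential(λ), the CDF is F(x) = 1 - e^(-λx).
The median m satisfies F(m) = 0.5:
1 - e^(-λm) = 0.5
e^(-λm) = 0.5
λm = ln(2)
m = ln(2) / λ

Given m = 0.4780:
λ = ln(2) / 0.4780 = 0.693147 / 0.4780 = 1.4501

Verification: ln(2) / 1.4501 = 0.4780 ✓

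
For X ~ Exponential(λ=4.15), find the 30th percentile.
0.0859

We have X ~ Exponential(λ=4.15).

We want to find x such that P(X ≤ x) = 0.3.

This is the 30th percentile, which means 30% of values fall below this point.

Using the inverse CDF (quantile function):
x = F⁻¹(0.3) = 0.0859

Verification: P(X ≤ 0.0859) = 0.3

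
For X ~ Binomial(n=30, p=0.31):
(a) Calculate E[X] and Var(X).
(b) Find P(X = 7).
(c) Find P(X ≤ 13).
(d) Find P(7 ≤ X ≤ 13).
(a) E[X] = 9.3000, Var(X) = 6.4170
(b) P(X = 7) = 0.110102
(c) P(X ≤ 13) = 0.948013
(d) P(7 ≤ X ≤ 13) = 0.815122

We have X ~ Binomial(n=30, p=0.31).

(a) Moments:
E[X] = 9.3000
Var(X) = 6.4170
σ = √Var(X) = 2.5332

(b) Point probability using PMF:
P(X = 7) = 0.110102

(c) Cumulative probability using CDF:
P(X ≤ 13) = F(13) = 0.948013

(d) Range probability:
P(7 ≤ X ≤ 13) = P(X ≤ 13) - P(X ≤ 6)
                   = F(13) - F(6)
                   = 0.948013 - 0.132891
                   = 0.815122

This means approximately 81.5% of outcomes fall in the interval [7, 13].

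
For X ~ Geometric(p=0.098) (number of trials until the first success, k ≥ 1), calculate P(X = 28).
0.006051

We have X ~ Geometric(p=0.098) (number of trials until the first success, k ≥ 1).

For a Geometric distribution, the PMF gives us the probability of each outcome.

Using the PMF formula:
P(X = 28) = 0.006051

Rounded to 4 decimal places: 0.0061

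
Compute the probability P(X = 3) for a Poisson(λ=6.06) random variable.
0.086585

We have X ~ Poisson(λ=6.06).

For a Poisson distribution, the PMF gives us the probability of each outcome.

Using the PMF formula:
P(X = 3) = 0.086585

Rounded to 4 decimal places: 0.0866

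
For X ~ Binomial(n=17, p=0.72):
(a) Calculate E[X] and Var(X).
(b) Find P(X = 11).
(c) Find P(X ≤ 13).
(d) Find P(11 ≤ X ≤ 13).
(a) E[X] = 12.2400, Var(X) = 3.4272
(b) P(X = 11) = 0.160763
(c) P(X ≤ 13) = 0.743989
(d) P(11 ≤ X ≤ 13) = 0.571882

We have X ~ Binomial(n=17, p=0.72).

(a) Moments:
E[X] = 12.2400
Var(X) = 3.4272
σ = √Var(X) = 1.8513

(b) Point probability using PMF:
P(X = 11) = 0.160763

(c) Cumulative probability using CDF:
P(X ≤ 13) = F(13) = 0.743989

(d) Range probability:
P(11 ≤ X ≤ 13) = P(X ≤ 13) - P(X ≤ 10)
                   = F(13) - F(10)
                   = 0.743989 - 0.172107
                   = 0.571882

This means approximately 57.2% of outcomes fall in the interval [11, 13].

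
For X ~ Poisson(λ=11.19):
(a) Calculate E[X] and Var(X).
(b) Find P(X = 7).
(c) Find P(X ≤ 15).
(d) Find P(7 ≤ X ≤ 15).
(a) E[X] = 11.1900, Var(X) = 11.1900
(b) P(X = 7) = 0.060204
(c) P(X ≤ 15) = 0.896909
(d) P(7 ≤ X ≤ 15) = 0.825772

We have X ~ Poisson(λ=11.19).

(a) Moments:
E[X] = 11.1900
Var(X) = 11.1900
σ = √Var(X) = 3.3451

(b) Point probability using PMF:
P(X = 7) = 0.060204

(c) Cumulative probability using CDF:
P(X ≤ 15) = F(15) = 0.896909

(d) Range probability:
P(7 ≤ X ≤ 15) = P(X ≤ 15) - P(X ≤ 6)
                   = F(15) - F(6)
                   = 0.896909 - 0.071136
                   = 0.825772

This means approximately 82.6% of outcomes fall in the interval [7, 15].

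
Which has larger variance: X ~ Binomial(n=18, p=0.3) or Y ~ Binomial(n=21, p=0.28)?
Y has larger variance (4.2336 > 3.7800)

Compute the variance for each distribution:

X ~ Binomial(n=18, p=0.3):
Var(X) = 3.7800

Y ~ Binomial(n=21, p=0.28):
Var(Y) = 4.2336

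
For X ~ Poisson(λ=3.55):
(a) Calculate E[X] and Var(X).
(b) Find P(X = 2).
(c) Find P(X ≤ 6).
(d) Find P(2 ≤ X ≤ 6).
(a) E[X] = 3.5500, Var(X) = 3.5500
(b) P(X = 2) = 0.181001
(c) P(X ≤ 6) = 0.930788
(d) P(2 ≤ X ≤ 6) = 0.800091

We have X ~ Poisson(λ=3.55).

(a) Moments:
E[X] = 3.5500
Var(X) = 3.5500
σ = √Var(X) = 1.8841

(b) Point probability using PMF:
P(X = 2) = 0.181001

(c) Cumulative probability using CDF:
P(X ≤ 6) = F(6) = 0.930788

(d) Range probability:
P(2 ≤ X ≤ 6) = P(X ≤ 6) - P(X ≤ 1)
                   = F(6) - F(1)
                   = 0.930788 - 0.130697
                   = 0.800091

This means approximately 80.0% of outcomes fall in the interval [2, 6].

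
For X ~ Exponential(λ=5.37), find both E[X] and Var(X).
E[X] = 0.1862, Var(X) = 0.0347

We have X ~ Exponential(λ=5.37).

For an Exponential distribution with λ=5.37:

Expected value:
E[X] = 0.1862

Variance:
Var(X) = 0.0347

Standard deviation:
σ = √Var(X) = 0.1862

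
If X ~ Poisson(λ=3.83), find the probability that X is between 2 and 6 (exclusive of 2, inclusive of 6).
0.642191

We have X ~ Poisson(λ=3.83).

To find P(2 < X ≤ 6), we use:
P(2 < X ≤ 6) = P(X ≤ 6) - P(X ≤ 2)
                 = F(6) - F(2)
                 = 0.906277 - 0.264086
                 = 0.642191

So there's approximately a 64.2% chance that X falls in this range.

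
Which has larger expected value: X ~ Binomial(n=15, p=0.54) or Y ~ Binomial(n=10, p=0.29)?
X has larger mean (8.1000 > 2.9000)

Compute the expected value for each distribution:

X ~ Binomial(n=15, p=0.54):
E[X] = 8.1000

Y ~ Binomial(n=10, p=0.29):
E[Y] = 2.9000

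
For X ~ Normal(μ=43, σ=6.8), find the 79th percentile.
48.4837

We have X ~ Normal(μ=43, σ=6.8).

We want to find x such that P(X ≤ x) = 0.79.

This is the 79th percentile, which means 79% of values fall below this point.

Using the inverse CDF (quantile function):
x = F⁻¹(0.79) = 48.4837

Verification: P(X ≤ 48.4837) = 0.79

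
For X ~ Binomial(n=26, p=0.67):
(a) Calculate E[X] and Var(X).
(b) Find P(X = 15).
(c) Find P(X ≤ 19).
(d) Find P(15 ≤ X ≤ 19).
(a) E[X] = 17.4200, Var(X) = 5.7486
(b) P(X = 15) = 0.096103
(c) P(X ≤ 19) = 0.805326
(d) P(15 ≤ X ≤ 19) = 0.692123

We have X ~ Binomial(n=26, p=0.67).

(a) Moments:
E[X] = 17.4200
Var(X) = 5.7486
σ = √Var(X) = 2.3976

(b) Point probability using PMF:
P(X = 15) = 0.096103

(c) Cumulative probability using CDF:
P(X ≤ 19) = F(19) = 0.805326

(d) Range probability:
P(15 ≤ X ≤ 19) = P(X ≤ 19) - P(X ≤ 14)
                   = F(19) - F(14)
                   = 0.805326 - 0.113203
                   = 0.692123

This means approximately 69.2% of outcomes fall in the interval [15, 19].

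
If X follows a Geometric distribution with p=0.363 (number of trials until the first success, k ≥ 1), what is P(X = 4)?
0.093826

We have X ~ Geometric(p=0.363) (number of trials until the first success, k ≥ 1).

For a Geometric distribution, the PMF gives us the probability of each outcome.

Using the PMF formula:
P(X = 4) = 0.093826

Rounded to 4 decimal places: 0.0938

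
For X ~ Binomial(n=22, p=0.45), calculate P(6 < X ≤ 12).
0.796720

We have X ~ Binomial(n=22, p=0.45).

To find P(6 < X ≤ 12), we use:
P(6 < X ≤ 12) = P(X ≤ 12) - P(X ≤ 6)
                 = F(12) - F(6)
                 = 0.867235 - 0.070515
                 = 0.796720

So there's approximately a 79.7% chance that X falls in this range.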